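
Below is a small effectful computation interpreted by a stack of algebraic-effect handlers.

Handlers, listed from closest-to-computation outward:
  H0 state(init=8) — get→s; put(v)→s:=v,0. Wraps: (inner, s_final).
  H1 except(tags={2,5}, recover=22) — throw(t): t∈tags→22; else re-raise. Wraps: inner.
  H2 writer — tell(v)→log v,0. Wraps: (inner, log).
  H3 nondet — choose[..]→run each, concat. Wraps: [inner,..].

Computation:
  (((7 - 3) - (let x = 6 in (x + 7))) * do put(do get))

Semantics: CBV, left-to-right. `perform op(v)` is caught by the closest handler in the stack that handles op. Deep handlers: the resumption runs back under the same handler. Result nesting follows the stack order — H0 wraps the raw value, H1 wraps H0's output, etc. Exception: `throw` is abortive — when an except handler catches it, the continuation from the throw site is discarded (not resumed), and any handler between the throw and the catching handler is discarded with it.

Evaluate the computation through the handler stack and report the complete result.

Step-by-step:
get @ H0 ⇒ 8
put(8) @ H0 ⇒ s:=8
H0 returns (0, 8)
H1 returns (0, 8)
H2 returns ((0, 8), ())
H3 returns [((0, 8), ())]
= [((0, 8), ())]

Answer: [((0, 8), ())]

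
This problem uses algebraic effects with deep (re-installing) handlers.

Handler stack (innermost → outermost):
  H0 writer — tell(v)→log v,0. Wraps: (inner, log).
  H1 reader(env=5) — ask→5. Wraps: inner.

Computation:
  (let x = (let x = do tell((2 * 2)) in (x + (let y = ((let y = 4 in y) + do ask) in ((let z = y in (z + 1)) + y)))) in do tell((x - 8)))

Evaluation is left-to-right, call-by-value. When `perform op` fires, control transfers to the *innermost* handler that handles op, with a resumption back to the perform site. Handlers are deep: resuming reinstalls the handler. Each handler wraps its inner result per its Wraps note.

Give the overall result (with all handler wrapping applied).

Evaluation trace:
tell(4) @ H0 ⇒ log+=4
ask @ H1 ⇒ 5
tell(11) @ H0 ⇒ log+=11
H0 returns (0, (4, 11))
H1 returns (0, (4, 11))
= (0, (4, 11))

Answer: (0, (4, 11))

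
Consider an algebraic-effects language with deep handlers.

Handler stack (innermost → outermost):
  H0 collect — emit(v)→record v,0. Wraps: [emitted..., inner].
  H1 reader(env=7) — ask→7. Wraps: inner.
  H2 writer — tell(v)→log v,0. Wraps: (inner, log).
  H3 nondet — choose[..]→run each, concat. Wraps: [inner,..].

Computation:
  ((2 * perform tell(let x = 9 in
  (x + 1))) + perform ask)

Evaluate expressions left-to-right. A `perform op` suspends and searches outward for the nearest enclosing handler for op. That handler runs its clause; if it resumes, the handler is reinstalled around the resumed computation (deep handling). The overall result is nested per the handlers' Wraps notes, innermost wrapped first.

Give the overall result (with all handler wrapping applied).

Answer: [([7], (10))]

Step-by-step:
tell(10) @ H2 ⇒ log+=10
ask @ H1 ⇒ 7
H0 returns [7]
H1 returns [7]
H2 returns ([7], (10))
H3 returns [([7], (10))]
= [([7], (10))]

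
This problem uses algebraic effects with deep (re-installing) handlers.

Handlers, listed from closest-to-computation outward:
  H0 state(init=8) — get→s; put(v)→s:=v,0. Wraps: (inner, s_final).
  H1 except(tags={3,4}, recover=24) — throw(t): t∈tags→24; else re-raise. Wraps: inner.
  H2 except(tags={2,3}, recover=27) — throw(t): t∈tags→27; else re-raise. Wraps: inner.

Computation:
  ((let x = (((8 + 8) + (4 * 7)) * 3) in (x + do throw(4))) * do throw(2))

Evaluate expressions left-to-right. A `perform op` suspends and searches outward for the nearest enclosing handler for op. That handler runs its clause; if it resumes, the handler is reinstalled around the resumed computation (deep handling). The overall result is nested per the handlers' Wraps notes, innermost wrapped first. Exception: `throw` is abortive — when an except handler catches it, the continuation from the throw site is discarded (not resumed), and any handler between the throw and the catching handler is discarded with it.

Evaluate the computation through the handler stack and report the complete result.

Answer: 24

Working:
throw(4) @ H1 caught ⇒ 24
H2 returns 24
= 24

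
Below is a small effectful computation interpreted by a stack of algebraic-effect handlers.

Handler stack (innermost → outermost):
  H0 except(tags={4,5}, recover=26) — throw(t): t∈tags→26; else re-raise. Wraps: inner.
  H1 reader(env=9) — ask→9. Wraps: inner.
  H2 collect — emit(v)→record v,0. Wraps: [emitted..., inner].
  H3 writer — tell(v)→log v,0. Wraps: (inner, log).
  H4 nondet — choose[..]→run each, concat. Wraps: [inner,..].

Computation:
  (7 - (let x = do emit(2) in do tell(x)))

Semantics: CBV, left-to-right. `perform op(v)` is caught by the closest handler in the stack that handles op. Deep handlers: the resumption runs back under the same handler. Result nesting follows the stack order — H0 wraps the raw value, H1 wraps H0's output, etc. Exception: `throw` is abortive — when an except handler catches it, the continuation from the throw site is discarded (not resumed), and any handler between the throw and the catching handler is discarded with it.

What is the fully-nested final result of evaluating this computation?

Answer: [([2, 7], (0))]

Working:
emit(2) @ H2 ⇒ out+=2
tell(0) @ H3 ⇒ log+=0
H0 returns 7
H1 returns 7
H2 returns [2, 7]
H3 returns ([2, 7], (0))
H4 returns [([2, 7], (0))]
= [([2, 7], (0))]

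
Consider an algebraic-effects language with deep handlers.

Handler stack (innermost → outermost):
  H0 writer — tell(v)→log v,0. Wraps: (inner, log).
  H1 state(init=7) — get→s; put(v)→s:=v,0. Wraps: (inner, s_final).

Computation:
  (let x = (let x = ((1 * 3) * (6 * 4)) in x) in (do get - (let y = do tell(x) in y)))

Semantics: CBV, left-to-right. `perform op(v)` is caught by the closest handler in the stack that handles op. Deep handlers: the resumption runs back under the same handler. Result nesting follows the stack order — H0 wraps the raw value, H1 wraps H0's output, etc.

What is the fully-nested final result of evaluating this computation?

Answer: ((7, (72)), 7)

Working:
get @ H1 ⇒ 7
tell(72) @ H0 ⇒ log+=72
H0 returns (7, (72))
H1 returns ((7, (72)), 7)
= ((7, (72)), 7)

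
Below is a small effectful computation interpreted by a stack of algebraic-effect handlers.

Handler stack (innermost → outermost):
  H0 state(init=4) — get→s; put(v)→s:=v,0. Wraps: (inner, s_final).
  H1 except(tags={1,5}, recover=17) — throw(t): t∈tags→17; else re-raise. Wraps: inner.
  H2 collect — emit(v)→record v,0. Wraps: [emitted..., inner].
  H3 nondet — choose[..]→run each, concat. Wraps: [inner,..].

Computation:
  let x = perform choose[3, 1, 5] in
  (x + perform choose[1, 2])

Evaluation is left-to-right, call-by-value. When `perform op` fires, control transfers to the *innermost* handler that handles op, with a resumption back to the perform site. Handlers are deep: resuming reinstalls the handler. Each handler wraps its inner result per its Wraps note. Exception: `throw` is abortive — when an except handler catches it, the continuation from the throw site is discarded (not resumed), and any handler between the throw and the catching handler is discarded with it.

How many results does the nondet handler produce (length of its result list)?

Answer: 6

Step-by-step:
choose[3, 1, 5] @ H3
  branch[0] choose=3:
    choose[1, 2] @ H3
      branch[0] choose=1:
        H0 returns (4, 4)
        H1 returns (4, 4)
        H2 returns [(4, 4)]
        H3 returns [[(4, 4)]]
      branch[1] choose=2:
        H0 returns (5, 4)
        H1 returns (5, 4)
        H2 returns [(5, 4)]
        H3 returns [[(5, 4)]]
  branch[1] choose=1:
    choose[1, 2] @ H3
      branch[0] choose=1:
        H0 returns (2, 4)
        H1 returns (2, 4)
        H2 returns [(2, 4)]
        H3 returns [[(2, 4)]]
      branch[1] choose=2:
        H0 returns (3, 4)
        H1 returns (3, 4)
        H2 returns [(3, 4)]
        H3 returns [[(3, 4)]]
  branch[2] choose=5:
    choose[1, 2] @ H3
      branch[0] choose=1:
        H0 returns (6, 4)
        H1 returns (6, 4)
        H2 returns [(6, 4)]
        H3 returns [[(6, 4)]]
      branch[1] choose=2:
        H0 returns (7, 4)
        H1 returns (7, 4)
        H2 returns [(7, 4)]
        H3 returns [[(7, 4)]]
= [[(4, 4)], [(5, 4)], [(2, 4)], [(3, 4)], [(6, 4)], [(7, 4)]]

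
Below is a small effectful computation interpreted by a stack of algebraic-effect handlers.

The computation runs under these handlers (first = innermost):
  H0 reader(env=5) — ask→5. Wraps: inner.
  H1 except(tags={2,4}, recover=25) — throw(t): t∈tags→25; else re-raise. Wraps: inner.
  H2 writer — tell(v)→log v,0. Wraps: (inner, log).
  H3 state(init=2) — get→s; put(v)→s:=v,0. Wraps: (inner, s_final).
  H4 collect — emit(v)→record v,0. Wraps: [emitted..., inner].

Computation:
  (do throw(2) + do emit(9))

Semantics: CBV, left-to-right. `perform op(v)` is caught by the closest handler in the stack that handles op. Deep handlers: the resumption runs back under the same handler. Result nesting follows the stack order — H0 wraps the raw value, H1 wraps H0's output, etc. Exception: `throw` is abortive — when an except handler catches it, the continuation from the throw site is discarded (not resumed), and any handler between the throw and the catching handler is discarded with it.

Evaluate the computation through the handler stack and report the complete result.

Answer: [((25, ()), 2)]

Step-by-step:
throw(2) @ H1 caught ⇒ 25
H2 returns (25, ())
H3 returns ((25, ()), 2)
H4 returns [((25, ()), 2)]
= [((25, ()), 2)]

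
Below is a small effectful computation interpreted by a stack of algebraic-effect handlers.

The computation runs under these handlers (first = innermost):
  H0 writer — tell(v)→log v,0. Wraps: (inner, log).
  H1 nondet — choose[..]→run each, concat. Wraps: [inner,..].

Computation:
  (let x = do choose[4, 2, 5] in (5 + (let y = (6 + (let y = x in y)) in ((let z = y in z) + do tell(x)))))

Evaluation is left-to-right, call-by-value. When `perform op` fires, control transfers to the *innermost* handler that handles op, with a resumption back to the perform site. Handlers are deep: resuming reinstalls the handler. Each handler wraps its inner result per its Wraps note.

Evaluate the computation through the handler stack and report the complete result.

Evaluation trace:
choose[4, 2, 5] @ H1
  branch[0] choose=4:
    tell(4) @ H0 ⇒ log+=4
    H0 returns (15, (4))
    H1 returns [(15, (4))]
  branch[1] choose=2:
    tell(2) @ H0 ⇒ log+=2
    H0 returns (13, (2))
    H1 returns [(13, (2))]
  branch[2] choose=5:
    tell(5) @ H0 ⇒ log+=5
    H0 returns (16, (5))
    H1 returns [(16, (5))]
= [(15, (4)), (13, (2)), (16, (5))]

Answer: [(15, (4)), (13, (2)), (16, (5))]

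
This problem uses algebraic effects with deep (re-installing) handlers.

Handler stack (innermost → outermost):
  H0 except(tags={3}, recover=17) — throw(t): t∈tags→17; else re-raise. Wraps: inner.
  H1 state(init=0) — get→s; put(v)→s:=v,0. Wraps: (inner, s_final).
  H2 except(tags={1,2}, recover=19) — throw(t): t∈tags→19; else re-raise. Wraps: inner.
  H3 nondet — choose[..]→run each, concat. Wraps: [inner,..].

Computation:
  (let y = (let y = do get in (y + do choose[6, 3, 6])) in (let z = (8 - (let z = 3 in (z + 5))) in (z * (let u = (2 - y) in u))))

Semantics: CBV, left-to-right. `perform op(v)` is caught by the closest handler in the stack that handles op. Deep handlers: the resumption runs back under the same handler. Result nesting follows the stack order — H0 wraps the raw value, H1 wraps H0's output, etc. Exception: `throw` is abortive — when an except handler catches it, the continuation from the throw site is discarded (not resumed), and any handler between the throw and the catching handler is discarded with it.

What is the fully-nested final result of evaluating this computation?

Evaluation trace:
get @ H1 ⇒ 0
choose[6, 3, 6] @ H3
  branch[0] choose=6:
    H0 returns 0
    H1 returns (0, 0)
    H2 returns (0, 0)
    H3 returns [(0, 0)]
  branch[1] choose=3:
    H0 returns 0
    H1 returns (0, 0)
    H2 returns (0, 0)
    H3 returns [(0, 0)]
  branch[2] choose=6:
    H0 returns 0
    H1 returns (0, 0)
    H2 returns (0, 0)
    H3 returns [(0, 0)]
= [(0, 0), (0, 0), (0, 0)]

Answer: [(0, 0), (0, 0), (0, 0)]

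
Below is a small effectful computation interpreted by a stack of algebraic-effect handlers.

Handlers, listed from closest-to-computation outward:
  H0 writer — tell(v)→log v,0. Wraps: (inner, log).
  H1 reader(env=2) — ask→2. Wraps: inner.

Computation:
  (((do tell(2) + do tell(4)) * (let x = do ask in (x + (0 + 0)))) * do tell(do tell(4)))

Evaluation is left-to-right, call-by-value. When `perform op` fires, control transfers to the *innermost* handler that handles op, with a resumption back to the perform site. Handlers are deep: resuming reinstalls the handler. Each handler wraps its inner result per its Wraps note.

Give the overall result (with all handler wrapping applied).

Evaluation trace:
tell(2) @ H0 ⇒ log+=2
tell(4) @ H0 ⇒ log+=4
ask @ H1 ⇒ 2
tell(4) @ H0 ⇒ log+=4
tell(0) @ H0 ⇒ log+=0
H0 returns (0, (2, 4, 4, 0))
H1 returns (0, (2, 4, 4, 0))
= (0, (2, 4, 4, 0))

Answer: (0, (2, 4, 4, 0))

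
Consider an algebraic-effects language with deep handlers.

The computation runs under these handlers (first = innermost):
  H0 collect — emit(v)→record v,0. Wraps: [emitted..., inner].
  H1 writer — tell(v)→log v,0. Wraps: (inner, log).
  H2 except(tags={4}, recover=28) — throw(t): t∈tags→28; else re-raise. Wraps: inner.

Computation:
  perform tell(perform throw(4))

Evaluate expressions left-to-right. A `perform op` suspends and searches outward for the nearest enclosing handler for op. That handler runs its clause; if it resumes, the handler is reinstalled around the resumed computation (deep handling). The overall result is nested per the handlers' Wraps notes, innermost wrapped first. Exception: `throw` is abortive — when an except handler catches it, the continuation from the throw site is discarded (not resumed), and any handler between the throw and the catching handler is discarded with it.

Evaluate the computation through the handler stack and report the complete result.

Evaluation trace:
throw(4) @ H2 caught ⇒ 28
= 28

Answer: 28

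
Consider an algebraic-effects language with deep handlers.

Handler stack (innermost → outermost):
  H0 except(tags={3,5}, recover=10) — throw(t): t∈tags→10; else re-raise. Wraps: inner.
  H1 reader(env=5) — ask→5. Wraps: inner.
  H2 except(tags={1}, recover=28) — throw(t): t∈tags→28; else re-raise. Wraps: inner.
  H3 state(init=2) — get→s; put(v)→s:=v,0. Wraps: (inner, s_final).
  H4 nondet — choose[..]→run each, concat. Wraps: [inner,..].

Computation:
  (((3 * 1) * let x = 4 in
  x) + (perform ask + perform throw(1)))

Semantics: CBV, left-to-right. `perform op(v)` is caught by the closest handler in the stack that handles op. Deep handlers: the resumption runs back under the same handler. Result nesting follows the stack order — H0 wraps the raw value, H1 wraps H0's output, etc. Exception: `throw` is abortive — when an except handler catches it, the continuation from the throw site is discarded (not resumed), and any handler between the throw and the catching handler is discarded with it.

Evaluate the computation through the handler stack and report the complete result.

Answer: [(28, 2)]

Evaluation trace:
ask @ H1 ⇒ 5
throw(1) @ H0 re-raised
throw(1) @ H2 caught ⇒ 28
H3 returns (28, 2)
H4 returns [(28, 2)]
= [(28, 2)]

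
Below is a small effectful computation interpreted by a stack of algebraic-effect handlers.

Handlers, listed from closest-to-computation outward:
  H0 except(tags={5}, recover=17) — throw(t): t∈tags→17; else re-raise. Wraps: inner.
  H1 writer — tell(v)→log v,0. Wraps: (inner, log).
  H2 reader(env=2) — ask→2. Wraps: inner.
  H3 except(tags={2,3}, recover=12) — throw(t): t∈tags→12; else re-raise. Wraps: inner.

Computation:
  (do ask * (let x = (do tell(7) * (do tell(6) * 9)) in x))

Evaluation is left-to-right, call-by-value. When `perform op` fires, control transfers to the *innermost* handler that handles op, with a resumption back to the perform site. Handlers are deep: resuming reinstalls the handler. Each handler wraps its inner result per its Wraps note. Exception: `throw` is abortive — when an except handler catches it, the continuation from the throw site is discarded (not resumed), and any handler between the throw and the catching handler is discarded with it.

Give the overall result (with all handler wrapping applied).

Evaluation trace:
ask @ H2 ⇒ 2
tell(7) @ H1 ⇒ log+=7
tell(6) @ H1 ⇒ log+=6
H0 returns 0
H1 returns (0, (7, 6))
H2 returns (0, (7, 6))
H3 returns (0, (7, 6))
= (0, (7, 6))

Answer: (0, (7, 6))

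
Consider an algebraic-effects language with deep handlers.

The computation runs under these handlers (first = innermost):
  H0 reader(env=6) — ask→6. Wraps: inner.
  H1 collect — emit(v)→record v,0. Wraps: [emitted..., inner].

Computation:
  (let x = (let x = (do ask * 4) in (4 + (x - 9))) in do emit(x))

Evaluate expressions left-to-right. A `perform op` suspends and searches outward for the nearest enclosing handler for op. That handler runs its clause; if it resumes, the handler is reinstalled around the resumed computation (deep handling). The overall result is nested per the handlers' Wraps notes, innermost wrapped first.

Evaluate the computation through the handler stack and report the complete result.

Working:
ask @ H0 ⇒ 6
emit(19) @ H1 ⇒ out+=19
H0 returns 0
H1 returns [19, 0]
= [19, 0]

Answer: [19, 0]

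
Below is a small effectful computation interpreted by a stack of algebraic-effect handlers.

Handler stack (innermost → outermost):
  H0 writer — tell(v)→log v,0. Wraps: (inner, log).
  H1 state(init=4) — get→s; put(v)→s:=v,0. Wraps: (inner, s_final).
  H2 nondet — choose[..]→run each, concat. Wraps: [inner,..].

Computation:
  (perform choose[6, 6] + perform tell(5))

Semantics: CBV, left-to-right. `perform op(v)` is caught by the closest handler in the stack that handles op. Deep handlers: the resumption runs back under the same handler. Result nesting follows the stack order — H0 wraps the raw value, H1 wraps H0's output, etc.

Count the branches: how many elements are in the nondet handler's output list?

Answer: 2

Working:
choose[6, 6] @ H2
  branch[0] choose=6:
    tell(5) @ H0 ⇒ log+=5
    H0 returns (6, (5))
    H1 returns ((6, (5)), 4)
    H2 returns [((6, (5)), 4)]
  branch[1] choose=6:
    tell(5) @ H0 ⇒ log+=5
    H0 returns (6, (5))
    H1 returns ((6, (5)), 4)
    H2 returns [((6, (5)), 4)]
= [((6, (5)), 4), ((6, (5)), 4)]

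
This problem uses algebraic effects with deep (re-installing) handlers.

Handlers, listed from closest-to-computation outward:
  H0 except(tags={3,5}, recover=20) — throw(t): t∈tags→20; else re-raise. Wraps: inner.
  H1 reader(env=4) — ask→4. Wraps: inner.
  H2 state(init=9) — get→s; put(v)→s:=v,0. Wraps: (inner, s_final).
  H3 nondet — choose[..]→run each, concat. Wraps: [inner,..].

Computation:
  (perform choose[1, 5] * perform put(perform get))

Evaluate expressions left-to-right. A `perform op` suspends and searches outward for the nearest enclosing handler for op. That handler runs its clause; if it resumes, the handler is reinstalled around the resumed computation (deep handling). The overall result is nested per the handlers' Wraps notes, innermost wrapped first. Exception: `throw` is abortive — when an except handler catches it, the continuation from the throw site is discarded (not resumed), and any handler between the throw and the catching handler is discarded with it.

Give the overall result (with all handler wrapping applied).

Step-by-step:
choose[1, 5] @ H3
  branch[0] choose=1:
    get @ H2 ⇒ 9
    put(9) @ H2 ⇒ s:=9
    H0 returns 0
    H1 returns 0
    H2 returns (0, 9)
    H3 returns [(0, 9)]
  branch[1] choose=5:
    get @ H2 ⇒ 9
    put(9) @ H2 ⇒ s:=9
    H0 returns 0
    H1 returns 0
    H2 returns (0, 9)
    H3 returns [(0, 9)]
= [(0, 9), (0, 9)]

Answer: [(0, 9), (0, 9)]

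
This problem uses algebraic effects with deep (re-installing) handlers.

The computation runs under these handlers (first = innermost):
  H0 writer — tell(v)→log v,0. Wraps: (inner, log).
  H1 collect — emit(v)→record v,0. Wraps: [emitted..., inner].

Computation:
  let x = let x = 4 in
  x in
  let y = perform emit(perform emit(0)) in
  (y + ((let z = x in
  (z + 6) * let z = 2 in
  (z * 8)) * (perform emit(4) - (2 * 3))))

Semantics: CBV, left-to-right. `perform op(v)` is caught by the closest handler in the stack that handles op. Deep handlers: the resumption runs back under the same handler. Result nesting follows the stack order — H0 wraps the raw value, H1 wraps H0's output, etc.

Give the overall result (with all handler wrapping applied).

Step-by-step:
emit(0) @ H1 ⇒ out+=0
emit(0) @ H1 ⇒ out+=0
emit(4) @ H1 ⇒ out+=4
H0 returns (-960, ())
H1 returns [0, 0, 4, (-960, ())]
= [0, 0, 4, (-960, ())]

Answer: [0, 0, 4, (-960, ())]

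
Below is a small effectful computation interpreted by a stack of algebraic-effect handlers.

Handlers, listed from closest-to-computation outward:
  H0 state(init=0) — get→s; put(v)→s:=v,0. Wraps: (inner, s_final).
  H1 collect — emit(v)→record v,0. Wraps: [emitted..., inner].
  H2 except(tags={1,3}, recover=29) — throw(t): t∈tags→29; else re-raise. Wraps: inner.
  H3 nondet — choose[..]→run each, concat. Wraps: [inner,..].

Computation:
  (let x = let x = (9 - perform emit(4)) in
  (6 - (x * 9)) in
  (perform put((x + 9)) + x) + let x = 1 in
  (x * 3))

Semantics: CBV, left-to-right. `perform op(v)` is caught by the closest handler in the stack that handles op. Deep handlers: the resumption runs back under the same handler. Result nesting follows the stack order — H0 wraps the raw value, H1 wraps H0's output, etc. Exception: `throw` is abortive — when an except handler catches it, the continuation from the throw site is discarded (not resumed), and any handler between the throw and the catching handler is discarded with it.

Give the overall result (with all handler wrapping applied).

Answer: [[4, (-72, -66)]]

Evaluation trace:
emit(4) @ H1 ⇒ out+=4
put(-66) @ H0 ⇒ s:=-66
H0 returns (-72, -66)
H1 returns [4, (-72, -66)]
H2 returns [4, (-72, -66)]
H3 returns [[4, (-72, -66)]]
= [[4, (-72, -66)]]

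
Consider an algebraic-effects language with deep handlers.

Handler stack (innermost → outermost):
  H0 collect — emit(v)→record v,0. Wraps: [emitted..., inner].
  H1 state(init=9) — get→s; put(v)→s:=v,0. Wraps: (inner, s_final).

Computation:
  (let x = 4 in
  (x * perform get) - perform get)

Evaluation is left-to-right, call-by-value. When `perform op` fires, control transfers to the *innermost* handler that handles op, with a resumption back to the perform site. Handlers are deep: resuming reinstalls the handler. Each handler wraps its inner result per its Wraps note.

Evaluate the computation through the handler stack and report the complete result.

Answer: ([27], 9)

Step-by-step:
get @ H1 ⇒ 9
get @ H1 ⇒ 9
H0 returns [27]
H1 returns ([27], 9)
= ([27], 9)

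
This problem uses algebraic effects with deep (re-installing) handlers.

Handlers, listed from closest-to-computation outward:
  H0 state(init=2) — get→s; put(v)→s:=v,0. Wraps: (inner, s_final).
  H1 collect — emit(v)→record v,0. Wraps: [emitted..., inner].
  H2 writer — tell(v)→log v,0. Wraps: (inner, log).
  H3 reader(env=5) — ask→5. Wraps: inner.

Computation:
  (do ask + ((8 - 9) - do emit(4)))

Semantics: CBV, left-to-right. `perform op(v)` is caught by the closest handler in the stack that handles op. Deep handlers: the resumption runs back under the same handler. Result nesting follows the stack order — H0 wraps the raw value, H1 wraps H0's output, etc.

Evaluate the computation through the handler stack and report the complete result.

Answer: ([4, (4, 2)], ())

Working:
ask @ H3 ⇒ 5
emit(4) @ H1 ⇒ out+=4
H0 returns (4, 2)
H1 returns [4, (4, 2)]
H2 returns ([4, (4, 2)], ())
H3 returns ([4, (4, 2)], ())
= ([4, (4, 2)], ())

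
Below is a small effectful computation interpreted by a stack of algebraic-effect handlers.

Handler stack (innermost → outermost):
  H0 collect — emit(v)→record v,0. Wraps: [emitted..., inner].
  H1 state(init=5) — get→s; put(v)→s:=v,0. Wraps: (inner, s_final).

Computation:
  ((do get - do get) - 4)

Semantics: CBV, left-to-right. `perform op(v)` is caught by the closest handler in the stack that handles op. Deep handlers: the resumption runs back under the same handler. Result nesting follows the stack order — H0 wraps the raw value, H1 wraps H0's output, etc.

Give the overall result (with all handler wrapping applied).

Answer: ([-4], 5)

Working:
get @ H1 ⇒ 5
get @ H1 ⇒ 5
H0 returns [-4]
H1 returns ([-4], 5)
= ([-4], 5)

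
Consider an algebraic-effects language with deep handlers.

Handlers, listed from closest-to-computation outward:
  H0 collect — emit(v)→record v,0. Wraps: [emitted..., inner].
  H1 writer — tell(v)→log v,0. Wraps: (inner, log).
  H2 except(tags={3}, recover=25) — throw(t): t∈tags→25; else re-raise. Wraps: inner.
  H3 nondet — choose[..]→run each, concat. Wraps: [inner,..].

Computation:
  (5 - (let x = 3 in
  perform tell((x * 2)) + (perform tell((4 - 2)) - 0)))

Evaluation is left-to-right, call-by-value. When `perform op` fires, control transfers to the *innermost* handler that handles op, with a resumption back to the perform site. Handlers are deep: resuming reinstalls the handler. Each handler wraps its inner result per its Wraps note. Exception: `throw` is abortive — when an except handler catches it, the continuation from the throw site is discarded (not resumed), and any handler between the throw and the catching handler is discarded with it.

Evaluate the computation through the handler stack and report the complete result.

Answer: [([5], (6, 2))]

Working:
tell(6) @ H1 ⇒ log+=6
tell(2) @ H1 ⇒ log+=2
H0 returns [5]
H1 returns ([5], (6, 2))
H2 returns ([5], (6, 2))
H3 returns [([5], (6, 2))]
= [([5], (6, 2))]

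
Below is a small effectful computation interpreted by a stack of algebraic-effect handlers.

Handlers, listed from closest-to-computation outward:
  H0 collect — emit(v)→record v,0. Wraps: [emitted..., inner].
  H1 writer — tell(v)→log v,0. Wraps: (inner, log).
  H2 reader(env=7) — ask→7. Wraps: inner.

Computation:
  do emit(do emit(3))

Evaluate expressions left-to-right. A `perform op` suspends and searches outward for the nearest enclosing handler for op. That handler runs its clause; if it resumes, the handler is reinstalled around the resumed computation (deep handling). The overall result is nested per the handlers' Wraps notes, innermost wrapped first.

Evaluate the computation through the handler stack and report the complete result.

Answer: ([3, 0, 0], ())

Step-by-step:
emit(3) @ H0 ⇒ out+=3
emit(0) @ H0 ⇒ out+=0
H0 returns [3, 0, 0]
H1 returns ([3, 0, 0], ())
H2 returns ([3, 0, 0], ())
= ([3, 0, 0], ())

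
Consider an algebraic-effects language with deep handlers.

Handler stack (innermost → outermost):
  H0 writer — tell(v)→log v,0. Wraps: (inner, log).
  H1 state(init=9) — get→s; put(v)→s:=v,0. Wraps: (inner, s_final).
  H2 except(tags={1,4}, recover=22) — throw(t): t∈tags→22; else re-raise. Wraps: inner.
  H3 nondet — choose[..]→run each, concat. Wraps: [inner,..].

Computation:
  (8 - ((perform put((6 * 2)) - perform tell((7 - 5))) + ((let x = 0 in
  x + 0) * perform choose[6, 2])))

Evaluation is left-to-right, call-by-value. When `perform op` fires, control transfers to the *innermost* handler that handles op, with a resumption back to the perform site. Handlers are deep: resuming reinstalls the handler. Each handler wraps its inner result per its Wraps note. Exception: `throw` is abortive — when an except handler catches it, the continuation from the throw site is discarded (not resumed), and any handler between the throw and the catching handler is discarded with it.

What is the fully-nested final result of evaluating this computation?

Answer: [((8, (2)), 12), ((8, (2)), 12)]

Step-by-step:
put(12) @ H1 ⇒ s:=12
tell(2) @ H0 ⇒ log+=2
choose[6, 2] @ H3
  branch[0] choose=6:
    H0 returns (8, (2))
    H1 returns ((8, (2)), 12)
    H2 returns ((8, (2)), 12)
    H3 returns [((8, (2)), 12)]
  branch[1] choose=2:
    H0 returns (8, (2))
    H1 returns ((8, (2)), 12)
    H2 returns ((8, (2)), 12)
    H3 returns [((8, (2)), 12)]
= [((8, (2)), 12), ((8, (2)), 12)]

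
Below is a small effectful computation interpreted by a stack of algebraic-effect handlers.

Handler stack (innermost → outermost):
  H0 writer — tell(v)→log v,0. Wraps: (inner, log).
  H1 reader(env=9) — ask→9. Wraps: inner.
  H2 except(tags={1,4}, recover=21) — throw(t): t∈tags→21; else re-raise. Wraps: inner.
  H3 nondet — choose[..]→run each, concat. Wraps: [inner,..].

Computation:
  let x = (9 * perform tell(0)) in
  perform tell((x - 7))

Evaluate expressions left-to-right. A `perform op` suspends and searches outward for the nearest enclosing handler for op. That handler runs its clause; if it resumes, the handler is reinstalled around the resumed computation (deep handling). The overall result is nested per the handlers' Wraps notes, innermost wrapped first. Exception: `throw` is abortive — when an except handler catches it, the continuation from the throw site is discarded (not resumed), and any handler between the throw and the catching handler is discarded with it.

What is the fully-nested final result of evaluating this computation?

Answer: [(0, (0, -7))]

Step-by-step:
tell(0) @ H0 ⇒ log+=0
tell(-7) @ H0 ⇒ log+=-7
H0 returns (0, (0, -7))
H1 returns (0, (0, -7))
H2 returns (0, (0, -7))
H3 returns [(0, (0, -7))]
= [(0, (0, -7))]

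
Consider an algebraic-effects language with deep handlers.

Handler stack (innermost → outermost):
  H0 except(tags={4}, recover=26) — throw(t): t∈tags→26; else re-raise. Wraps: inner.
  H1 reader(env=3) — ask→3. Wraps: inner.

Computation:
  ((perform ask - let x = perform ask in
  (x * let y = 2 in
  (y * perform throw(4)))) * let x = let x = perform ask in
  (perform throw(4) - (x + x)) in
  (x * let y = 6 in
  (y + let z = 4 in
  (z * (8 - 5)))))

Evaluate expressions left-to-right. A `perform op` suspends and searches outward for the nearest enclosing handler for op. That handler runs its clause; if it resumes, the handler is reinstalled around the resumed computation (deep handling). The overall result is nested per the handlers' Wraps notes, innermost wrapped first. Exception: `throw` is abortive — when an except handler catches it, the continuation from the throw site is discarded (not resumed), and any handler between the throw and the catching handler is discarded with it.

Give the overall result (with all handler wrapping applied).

Answer: 26

Evaluation trace:
ask @ H1 ⇒ 3
ask @ H1 ⇒ 3
throw(4) @ H0 caught ⇒ 26
H1 returns 26
= 26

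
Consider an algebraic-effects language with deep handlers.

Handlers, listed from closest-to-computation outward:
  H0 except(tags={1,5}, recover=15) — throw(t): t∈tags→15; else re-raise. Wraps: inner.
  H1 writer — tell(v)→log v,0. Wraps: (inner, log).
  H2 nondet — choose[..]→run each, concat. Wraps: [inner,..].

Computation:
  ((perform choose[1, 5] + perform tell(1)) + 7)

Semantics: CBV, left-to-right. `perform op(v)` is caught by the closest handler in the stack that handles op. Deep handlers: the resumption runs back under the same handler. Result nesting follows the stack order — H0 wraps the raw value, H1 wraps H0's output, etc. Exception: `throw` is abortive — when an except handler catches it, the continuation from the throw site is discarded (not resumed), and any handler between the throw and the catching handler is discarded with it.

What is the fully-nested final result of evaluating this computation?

Answer: [(8, (1)), (12, (1))]

Evaluation trace:
choose[1, 5] @ H2
  branch[0] choose=1:
    tell(1) @ H1 ⇒ log+=1
    H0 returns 8
    H1 returns (8, (1))
    H2 returns [(8, (1))]
  branch[1] choose=5:
    tell(1) @ H1 ⇒ log+=1
    H0 returns 12
    H1 returns (12, (1))
    H2 returns [(12, (1))]
= [(8, (1)), (12, (1))]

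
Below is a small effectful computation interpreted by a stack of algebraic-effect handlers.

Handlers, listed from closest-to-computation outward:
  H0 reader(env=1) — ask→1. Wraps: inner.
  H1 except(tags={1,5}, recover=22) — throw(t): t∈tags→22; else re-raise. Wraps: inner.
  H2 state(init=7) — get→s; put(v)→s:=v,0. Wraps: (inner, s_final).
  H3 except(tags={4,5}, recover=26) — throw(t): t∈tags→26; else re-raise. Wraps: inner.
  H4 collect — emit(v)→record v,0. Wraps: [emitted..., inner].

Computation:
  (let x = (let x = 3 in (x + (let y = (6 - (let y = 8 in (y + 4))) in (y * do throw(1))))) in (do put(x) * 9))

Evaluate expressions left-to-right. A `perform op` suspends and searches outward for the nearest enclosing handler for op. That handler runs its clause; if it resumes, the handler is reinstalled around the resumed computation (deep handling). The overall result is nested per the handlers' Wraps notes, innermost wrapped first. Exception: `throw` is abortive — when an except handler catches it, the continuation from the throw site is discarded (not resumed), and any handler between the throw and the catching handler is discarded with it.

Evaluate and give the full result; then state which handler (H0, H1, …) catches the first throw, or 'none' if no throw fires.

Answer: [(22, 7)] ; first throw caught by: H1

Step-by-step:
throw(1) @ H1 caught ⇒ 22
H2 returns (22, 7)
H3 returns (22, 7)
H4 returns [(22, 7)]
= [(22, 7)]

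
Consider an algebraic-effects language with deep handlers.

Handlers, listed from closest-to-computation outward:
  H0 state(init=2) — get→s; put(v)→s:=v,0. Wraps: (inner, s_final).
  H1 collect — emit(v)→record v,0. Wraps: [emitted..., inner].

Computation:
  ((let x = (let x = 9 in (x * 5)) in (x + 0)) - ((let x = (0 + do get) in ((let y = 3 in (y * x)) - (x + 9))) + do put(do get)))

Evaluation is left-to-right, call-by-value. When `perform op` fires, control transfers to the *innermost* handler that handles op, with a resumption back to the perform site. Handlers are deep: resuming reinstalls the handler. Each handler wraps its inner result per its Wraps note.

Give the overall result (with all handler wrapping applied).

Answer: [(50, 2)]

Step-by-step:
get @ H0 ⇒ 2
get @ H0 ⇒ 2
put(2) @ H0 ⇒ s:=2
H0 returns (50, 2)
H1 returns [(50, 2)]
= [(50, 2)]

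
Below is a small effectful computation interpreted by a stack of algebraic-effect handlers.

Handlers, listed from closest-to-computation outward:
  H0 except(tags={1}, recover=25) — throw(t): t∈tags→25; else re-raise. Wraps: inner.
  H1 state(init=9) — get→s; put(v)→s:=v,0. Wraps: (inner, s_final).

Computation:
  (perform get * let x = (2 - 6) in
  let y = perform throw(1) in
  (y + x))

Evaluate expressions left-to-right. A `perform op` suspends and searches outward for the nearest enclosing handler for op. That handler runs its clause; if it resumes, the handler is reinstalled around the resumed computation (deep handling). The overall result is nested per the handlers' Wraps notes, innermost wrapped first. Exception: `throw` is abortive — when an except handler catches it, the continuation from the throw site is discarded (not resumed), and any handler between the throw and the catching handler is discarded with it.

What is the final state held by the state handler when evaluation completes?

Working:
get @ H1 ⇒ 9
throw(1) @ H0 caught ⇒ 25
H1 returns (25, 9)
= (25, 9)

Answer: 9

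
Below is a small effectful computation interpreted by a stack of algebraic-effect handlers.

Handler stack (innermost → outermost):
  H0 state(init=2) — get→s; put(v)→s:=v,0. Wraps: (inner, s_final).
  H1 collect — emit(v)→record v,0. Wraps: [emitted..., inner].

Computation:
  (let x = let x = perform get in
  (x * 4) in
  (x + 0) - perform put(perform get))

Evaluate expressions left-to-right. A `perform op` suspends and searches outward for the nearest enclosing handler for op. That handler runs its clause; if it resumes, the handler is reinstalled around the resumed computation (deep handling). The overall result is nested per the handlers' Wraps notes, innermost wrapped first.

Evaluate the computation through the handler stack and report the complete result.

Answer: [(8, 2)]

Step-by-step:
get @ H0 ⇒ 2
get @ H0 ⇒ 2
put(2) @ H0 ⇒ s:=2
H0 returns (8, 2)
H1 returns [(8, 2)]
= [(8, 2)]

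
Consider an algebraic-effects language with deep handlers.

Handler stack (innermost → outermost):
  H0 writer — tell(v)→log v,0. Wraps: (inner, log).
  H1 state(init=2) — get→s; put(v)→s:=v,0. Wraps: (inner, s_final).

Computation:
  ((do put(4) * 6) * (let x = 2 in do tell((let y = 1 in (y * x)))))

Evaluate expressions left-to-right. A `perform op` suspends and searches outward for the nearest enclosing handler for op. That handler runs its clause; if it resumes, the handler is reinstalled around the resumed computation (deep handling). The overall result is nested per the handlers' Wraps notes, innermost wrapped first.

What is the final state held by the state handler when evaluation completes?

Evaluation trace:
put(4) @ H1 ⇒ s:=4
tell(2) @ H0 ⇒ log+=2
H0 returns (0, (2))
H1 returns ((0, (2)), 4)
= ((0, (2)), 4)

Answer: 4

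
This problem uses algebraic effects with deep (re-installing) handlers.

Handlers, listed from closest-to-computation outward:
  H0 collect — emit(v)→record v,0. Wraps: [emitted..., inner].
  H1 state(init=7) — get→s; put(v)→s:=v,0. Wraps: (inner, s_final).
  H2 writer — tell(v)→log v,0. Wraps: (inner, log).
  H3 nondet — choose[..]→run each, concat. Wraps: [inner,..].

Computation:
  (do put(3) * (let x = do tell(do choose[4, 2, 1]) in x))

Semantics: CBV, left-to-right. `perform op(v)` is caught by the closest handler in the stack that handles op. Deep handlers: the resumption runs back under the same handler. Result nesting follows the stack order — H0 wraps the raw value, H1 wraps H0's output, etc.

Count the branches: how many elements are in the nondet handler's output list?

Working:
put(3) @ H1 ⇒ s:=3
choose[4, 2, 1] @ H3
  branch[0] choose=4:
    tell(4) @ H2 ⇒ log+=4
    H0 returns [0]
    H1 returns ([0], 3)
    H2 returns (([0], 3), (4))
    H3 returns [(([0], 3), (4))]
  branch[1] choose=2:
    tell(2) @ H2 ⇒ log+=2
    H0 returns [0]
    H1 returns ([0], 3)
    H2 returns (([0], 3), (2))
    H3 returns [(([0], 3), (2))]
  branch[2] choose=1:
    tell(1) @ H2 ⇒ log+=1
    H0 returns [0]
    H1 returns ([0], 3)
    H2 returns (([0], 3), (1))
    H3 returns [(([0], 3), (1))]
= [(([0], 3), (4)), (([0], 3), (2)), (([0], 3), (1))]

Answer: 3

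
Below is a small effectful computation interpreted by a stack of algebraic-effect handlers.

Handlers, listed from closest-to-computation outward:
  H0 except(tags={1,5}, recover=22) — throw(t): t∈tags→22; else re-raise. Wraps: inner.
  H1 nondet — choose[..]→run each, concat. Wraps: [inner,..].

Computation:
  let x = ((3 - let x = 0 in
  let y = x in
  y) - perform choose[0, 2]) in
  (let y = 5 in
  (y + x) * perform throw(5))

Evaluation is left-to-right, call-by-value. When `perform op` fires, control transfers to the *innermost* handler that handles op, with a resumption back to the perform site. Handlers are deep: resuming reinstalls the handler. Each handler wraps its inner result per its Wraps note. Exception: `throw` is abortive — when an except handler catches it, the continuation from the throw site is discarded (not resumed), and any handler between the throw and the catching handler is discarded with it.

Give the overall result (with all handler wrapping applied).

Answer: [22, 22]

Evaluation trace:
choose[0, 2] @ H1
  branch[0] choose=0:
    throw(5) @ H0 caught ⇒ 22
    H1 returns [22]
  branch[1] choose=2:
    throw(5) @ H0 caught ⇒ 22
    H1 returns [22]
= [22, 22]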